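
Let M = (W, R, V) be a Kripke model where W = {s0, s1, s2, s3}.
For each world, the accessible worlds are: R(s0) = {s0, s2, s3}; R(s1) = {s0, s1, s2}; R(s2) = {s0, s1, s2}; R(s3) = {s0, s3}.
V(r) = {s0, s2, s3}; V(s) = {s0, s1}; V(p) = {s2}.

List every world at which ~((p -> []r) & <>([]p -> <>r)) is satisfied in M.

s2

Recall that []ψ holds at a world iff ψ holds at every accessible world, and <>ψ holds iff ψ holds at some accessible world.
Let φ = ~((p -> []r) & <>([]p -> <>r)). Evaluate φ at each world:
  s0 (successors {s0, s2, s3}): φ is false.
  s1 (successors {s0, s1, s2}): φ is false.
  s2 (successors {s0, s1, s2}): φ is true.
  s3 (successors {s0, s3}): φ is false.
For instance, at s0:
  At s0: (p -> []r) & <>([]p -> <>r) is true, so ~((p -> []r) & <>([]p -> <>r)) is false.
    At s0: p -> []r is true, <>([]p -> <>r) is true, so (p -> []r) & <>([]p -> <>r) is true.
      At s0: p is false, []r is true, so p -> []r is true.
      At s0: <>([]p -> <>r) requires []p -> <>r at some successor in {s0, s2, s3}.
        []p -> <>r holds at s0, so <>([]p -> <>r) is true at s0.
Satisfying worlds: {s2}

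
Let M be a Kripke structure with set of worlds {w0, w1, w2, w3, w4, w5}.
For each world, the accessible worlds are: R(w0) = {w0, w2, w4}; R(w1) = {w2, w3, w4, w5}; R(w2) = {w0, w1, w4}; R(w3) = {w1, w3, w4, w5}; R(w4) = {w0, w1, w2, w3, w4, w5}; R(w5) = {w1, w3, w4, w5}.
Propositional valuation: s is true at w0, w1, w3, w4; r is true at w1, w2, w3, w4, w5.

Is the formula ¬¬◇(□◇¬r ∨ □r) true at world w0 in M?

Recall that □ψ holds at a world iff ψ holds at every accessible world, and ◇ψ holds iff ψ holds at some accessible world.
At w0: ¬◇(□◇¬r ∨ □r) is false, so ¬¬◇(□◇¬r ∨ □r) is true.
  At w0: ◇(□◇¬r ∨ □r) is true, so ¬◇(□◇¬r ∨ □r) is false.
    At w0: ◇(□◇¬r ∨ □r) requires □◇¬r ∨ □r at some successor in {w0, w2, w4}.
      □◇¬r ∨ □r holds at w0, so ◇(□◇¬r ∨ □r) is true at w0.

Yes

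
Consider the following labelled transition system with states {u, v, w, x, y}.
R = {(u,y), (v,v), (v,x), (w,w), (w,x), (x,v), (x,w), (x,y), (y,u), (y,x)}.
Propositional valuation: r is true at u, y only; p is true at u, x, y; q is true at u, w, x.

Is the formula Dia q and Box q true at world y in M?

Yes

At y: Dia q is true, Box q is true, so Dia q and Box q is true.
  At y: Dia q requires q at some successor in {u, x}.
    q holds at u, so Dia q is true at y.
  At y: Box q requires q at every successor {u, x}.
    At u: q is true.
    At x: q is true.
  So Box q is true at y.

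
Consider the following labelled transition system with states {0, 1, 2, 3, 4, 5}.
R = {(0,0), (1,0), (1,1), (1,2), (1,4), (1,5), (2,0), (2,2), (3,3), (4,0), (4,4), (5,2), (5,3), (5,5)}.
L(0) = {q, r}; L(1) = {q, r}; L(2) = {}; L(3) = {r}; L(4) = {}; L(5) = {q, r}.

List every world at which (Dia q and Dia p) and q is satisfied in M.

Recall that Dia ψ holds at a world iff ψ holds at some accessible world.
Let φ = (Dia q and Dia p) and q. Evaluate φ at each world:
  0 (successors {0}): φ is false.
  1 (successors {0, 1, 2, 4, 5}): φ is false.
  2 (successors {0, 2}): φ is false.
  3 (successors {3}): φ is false.
  4 (successors {0, 4}): φ is false.
  5 (successors {2, 3, 5}): φ is false.
For instance, at 4:
  At 4: Dia q and Dia p is false, q is false, so (Dia q and Dia p) and q is false.
    At 4: Dia q is true, Dia p is false, so Dia q and Dia p is false.
      At 4: Dia q requires q at some successor in {0, 4}.
        q holds at 0, so Dia q is true at 4.
      At 4: Dia p requires p at some successor in {0, 4}.
        At 0: p is false.
        At 4: p is false.
      So Dia p is false at 4.
Satisfying worlds: none.

none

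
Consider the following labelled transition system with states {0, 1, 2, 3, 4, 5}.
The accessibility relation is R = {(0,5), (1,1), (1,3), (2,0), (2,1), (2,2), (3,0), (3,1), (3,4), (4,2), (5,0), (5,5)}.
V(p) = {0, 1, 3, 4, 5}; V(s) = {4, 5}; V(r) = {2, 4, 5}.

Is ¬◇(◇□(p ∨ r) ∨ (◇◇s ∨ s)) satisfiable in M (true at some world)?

No

Recall that □ψ holds at a world iff ψ holds at every accessible world, and ◇ψ holds iff ψ holds at some accessible world.
Let φ = ¬◇(◇□(p ∨ r) ∨ (◇◇s ∨ s)). Evaluate φ at each world:
  0 (successors {5}): φ is false.
  1 (successors {1, 3}): φ is false.
  2 (successors {0, 1, 2}): φ is false.
  3 (successors {0, 1, 4}): φ is false.
  4 (successors {2}): φ is false.
  5 (successors {0, 5}): φ is false.
For instance, at 4:
  At 4: ◇(◇□(p ∨ r) ∨ (◇◇s ∨ s)) is true, so ¬◇(◇□(p ∨ r) ∨ (◇◇s ∨ s)) is false.
    At 4: ◇(◇□(p ∨ r) ∨ (◇◇s ∨ s)) requires ◇□(p ∨ r) ∨ (◇◇s ∨ s) at some successor in {2}.
      ◇□(p ∨ r) ∨ (◇◇s ∨ s) holds at 2, so ◇(◇□(p ∨ r) ∨ (◇◇s ∨ s)) is true at 4.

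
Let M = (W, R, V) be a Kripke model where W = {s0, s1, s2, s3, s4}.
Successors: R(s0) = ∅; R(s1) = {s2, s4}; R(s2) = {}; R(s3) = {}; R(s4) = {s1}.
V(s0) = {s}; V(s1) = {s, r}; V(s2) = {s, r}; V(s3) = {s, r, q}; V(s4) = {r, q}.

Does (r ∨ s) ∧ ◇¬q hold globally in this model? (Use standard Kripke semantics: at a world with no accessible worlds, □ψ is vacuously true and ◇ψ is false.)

No

Let φ = (r ∨ s) ∧ ◇¬q. Evaluate φ at each world:
  s0 (successors ∅): φ is false.
  s1 (successors {s2, s4}): φ is true.
  s2 (successors ∅): φ is false.
  s3 (successors ∅): φ is false.
  s4 (successors {s1}): φ is true.
Detail at s0 (counterexample):
  At s0: r ∨ s is true, ◇¬q is false, so (r ∨ s) ∧ ◇¬q is false.
    At s0: no accessible worlds, so ◇¬q is false.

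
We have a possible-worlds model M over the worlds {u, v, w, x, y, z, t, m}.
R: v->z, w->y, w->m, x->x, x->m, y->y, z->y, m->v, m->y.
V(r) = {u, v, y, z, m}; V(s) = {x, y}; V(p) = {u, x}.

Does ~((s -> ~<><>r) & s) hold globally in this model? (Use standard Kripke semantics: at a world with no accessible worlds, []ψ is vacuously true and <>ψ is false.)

Yes

Let φ = ~((s -> ~<><>r) & s). Evaluate φ at each world:
  u (successors ∅): φ is true.
  v (successors {z}): φ is true.
  w (successors {y, m}): φ is true.
  x (successors {x, m}): φ is true.
  y (successors {y}): φ is true.
  z (successors {y}): φ is true.
  t (successors ∅): φ is true.
  m (successors {v, y}): φ is true.
For instance, at y:
  At y: (s -> ~<><>r) & s is false, so ~((s -> ~<><>r) & s) is true.
    At y: s -> ~<><>r is false, s is true, so (s -> ~<><>r) & s is false.
      At y: s is true, ~<><>r is false, so s -> ~<><>r is false.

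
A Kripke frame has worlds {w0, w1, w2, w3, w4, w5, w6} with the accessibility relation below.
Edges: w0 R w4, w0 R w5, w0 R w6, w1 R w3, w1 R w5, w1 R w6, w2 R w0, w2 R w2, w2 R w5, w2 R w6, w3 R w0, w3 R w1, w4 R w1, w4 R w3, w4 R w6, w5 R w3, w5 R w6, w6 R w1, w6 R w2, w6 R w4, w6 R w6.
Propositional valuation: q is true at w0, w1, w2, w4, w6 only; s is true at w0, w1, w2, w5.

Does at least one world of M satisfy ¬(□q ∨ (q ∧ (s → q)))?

Let φ = ¬(□q ∨ (q ∧ (s → q))). Evaluate φ at each world:
  w0 (successors {w4, w5, w6}): φ is false.
  w1 (successors {w3, w5, w6}): φ is false.
  w2 (successors {w0, w2, w5, w6}): φ is false.
  w3 (successors {w0, w1}): φ is false.
  w4 (successors {w1, w3, w6}): φ is false.
  w5 (successors {w3, w6}): φ is true.
  w6 (successors {w1, w2, w4, w6}): φ is false.
Detail at w5 (witness):
  At w5: □q ∨ (q ∧ (s → q)) is false, so ¬(□q ∨ (q ∧ (s → q))) is true.
    At w5: □q is false, q ∧ (s → q) is false, so □q ∨ (q ∧ (s → q)) is false.
      At w5: □q requires q at every successor {w3, w6}.
        q fails at w3, so □q is false at w5.

Yes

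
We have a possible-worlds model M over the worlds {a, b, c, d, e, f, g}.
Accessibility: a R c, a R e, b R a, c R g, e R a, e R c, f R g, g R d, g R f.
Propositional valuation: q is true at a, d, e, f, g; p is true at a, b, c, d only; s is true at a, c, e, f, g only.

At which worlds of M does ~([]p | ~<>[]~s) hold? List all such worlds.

g

Let φ = ~([]p | ~<>[]~s). Evaluate φ at each world:
  a (successors {c, e}): φ is false.
  b (successors {a}): φ is false.
  c (successors {g}): φ is false.
  d (successors ∅): φ is false.
  e (successors {a, c}): φ is false.
  f (successors {g}): φ is false.
  g (successors {d, f}): φ is true.
For instance, at a:
  At a: []p | ~<>[]~s is true, so ~([]p | ~<>[]~s) is false.
    At a: []p is false, ~<>[]~s is true, so []p | ~<>[]~s is true.
      At a: []p requires p at every successor {c, e}.
        p fails at e, so []p is false at a.
      At a: <>[]~s is false, so ~<>[]~s is true.
Satisfying worlds: {g}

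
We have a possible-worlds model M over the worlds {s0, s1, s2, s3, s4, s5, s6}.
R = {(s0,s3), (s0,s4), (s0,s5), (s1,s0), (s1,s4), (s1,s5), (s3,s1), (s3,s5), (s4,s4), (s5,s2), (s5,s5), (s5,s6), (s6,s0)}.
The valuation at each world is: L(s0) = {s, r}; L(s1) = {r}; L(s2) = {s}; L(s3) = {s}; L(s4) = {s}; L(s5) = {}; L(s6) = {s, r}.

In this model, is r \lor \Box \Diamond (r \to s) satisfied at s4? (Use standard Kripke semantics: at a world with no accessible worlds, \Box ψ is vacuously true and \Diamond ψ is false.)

At s4: r is false, \Box \Diamond (r \to s) is true, so r \lor \Box \Diamond (r \to s) is true.
  At s4: \Box \Diamond (r \to s) requires \Diamond (r \to s) at every successor {s4}.
      At s4: \Diamond (r \to s) requires r \to s at some successor in {s4}.
        r \to s holds at s4, so \Diamond (r \to s) is true at s4.
  So \Box \Diamond (r \to s) is true at s4.

Yes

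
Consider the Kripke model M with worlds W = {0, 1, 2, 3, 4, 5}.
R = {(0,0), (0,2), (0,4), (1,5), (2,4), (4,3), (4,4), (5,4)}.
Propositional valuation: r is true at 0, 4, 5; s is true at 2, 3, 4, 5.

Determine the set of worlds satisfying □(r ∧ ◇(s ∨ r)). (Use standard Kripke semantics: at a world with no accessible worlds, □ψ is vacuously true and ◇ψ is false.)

1, 2, 3, 5

Let φ = □(r ∧ ◇(s ∨ r)). Evaluate φ at each world:
  0 (successors {0, 2, 4}): φ is false.
  1 (successors {5}): φ is true.
  2 (successors {4}): φ is true.
  3 (successors ∅): φ is true.
  4 (successors {3, 4}): φ is false.
  5 (successors {4}): φ is true.
For instance, at 4:
  At 4: □(r ∧ ◇(s ∨ r)) requires r ∧ ◇(s ∨ r) at every successor {3, 4}.
    r ∧ ◇(s ∨ r) fails at 3, so □(r ∧ ◇(s ∨ r)) is false at 4.
      At 3: r is false, ◇(s ∨ r) is false, so r ∧ ◇(s ∨ r) is false.
Satisfying worlds: {1, 2, 3, 5}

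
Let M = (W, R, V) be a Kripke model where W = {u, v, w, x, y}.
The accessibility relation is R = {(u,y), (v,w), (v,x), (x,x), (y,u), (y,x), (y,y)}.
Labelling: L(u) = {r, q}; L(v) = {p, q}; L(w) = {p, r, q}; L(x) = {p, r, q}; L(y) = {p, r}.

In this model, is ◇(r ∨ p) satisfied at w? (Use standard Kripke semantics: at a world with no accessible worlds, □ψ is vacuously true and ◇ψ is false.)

No

At w: no accessible worlds, so ◇(r ∨ p) is false.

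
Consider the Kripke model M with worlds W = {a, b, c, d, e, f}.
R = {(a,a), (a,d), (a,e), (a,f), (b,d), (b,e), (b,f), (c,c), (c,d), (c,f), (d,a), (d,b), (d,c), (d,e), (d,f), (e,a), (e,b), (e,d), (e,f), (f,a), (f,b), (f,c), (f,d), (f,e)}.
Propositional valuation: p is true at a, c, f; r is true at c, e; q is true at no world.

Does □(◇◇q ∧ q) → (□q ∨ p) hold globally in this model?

Let φ = □(◇◇q ∧ q) → (□q ∨ p). Evaluate φ at each world:
  a (successors {a, d, e, f}): φ is true.
  b (successors {d, e, f}): φ is true.
  c (successors {c, d, f}): φ is true.
  d (successors {a, b, c, e, f}): φ is true.
  e (successors {a, b, d, f}): φ is true.
  f (successors {a, b, c, d, e}): φ is true.
For instance, at f:
  At f: □(◇◇q ∧ q) is false, □q ∨ p is true, so □(◇◇q ∧ q) → (□q ∨ p) is true.
    At f: □(◇◇q ∧ q) requires ◇◇q ∧ q at every successor {a, b, c, d, e}.
      ◇◇q ∧ q fails at a, so □(◇◇q ∧ q) is false at f.
    At f: □q is false, p is true, so □q ∨ p is true.
      At f: □q requires q at every successor {a, b, c, d, e}.
        q fails at a, so □q is false at f.

Yes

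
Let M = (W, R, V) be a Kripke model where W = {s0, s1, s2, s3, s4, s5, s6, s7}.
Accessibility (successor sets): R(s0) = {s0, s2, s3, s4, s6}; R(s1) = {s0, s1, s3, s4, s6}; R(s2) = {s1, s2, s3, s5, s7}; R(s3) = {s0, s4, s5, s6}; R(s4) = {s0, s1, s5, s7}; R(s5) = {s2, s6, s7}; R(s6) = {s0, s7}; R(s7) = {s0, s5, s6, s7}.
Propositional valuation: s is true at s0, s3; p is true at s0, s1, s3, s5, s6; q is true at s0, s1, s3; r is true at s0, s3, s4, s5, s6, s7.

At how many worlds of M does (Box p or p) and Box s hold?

Recall that Box ψ holds at a world iff ψ holds at every accessible world, and Dia ψ holds iff ψ holds at some accessible world.
Let φ = (Box p or p) and Box s. Evaluate φ at each world:
  s0 (successors {s0, s2, s3, s4, s6}): φ is false.
  s1 (successors {s0, s1, s3, s4, s6}): φ is false.
  s2 (successors {s1, s2, s3, s5, s7}): φ is false.
  s3 (successors {s0, s4, s5, s6}): φ is false.
  s4 (successors {s0, s1, s5, s7}): φ is false.
  s5 (successors {s2, s6, s7}): φ is false.
  s6 (successors {s0, s7}): φ is false.
  s7 (successors {s0, s5, s6, s7}): φ is false.
For instance, at s5:
  At s5: Box p or p is true, Box s is false, so (Box p or p) and Box s is false.
    At s5: Box p is false, p is true, so Box p or p is true.
      At s5: Box p requires p at every successor {s2, s6, s7}.
        p fails at s2, so Box p is false at s5.
    At s5: Box s requires s at every successor {s2, s6, s7}.
      s fails at s2, so Box s is false at s5.
Satisfying worlds: none.

0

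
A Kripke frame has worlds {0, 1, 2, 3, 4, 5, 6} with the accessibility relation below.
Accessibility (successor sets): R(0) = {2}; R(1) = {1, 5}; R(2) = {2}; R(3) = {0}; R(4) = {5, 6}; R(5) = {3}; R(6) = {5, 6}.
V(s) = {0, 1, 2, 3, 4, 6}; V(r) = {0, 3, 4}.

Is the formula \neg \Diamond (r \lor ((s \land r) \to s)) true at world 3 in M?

No

At 3: \Diamond (r \lor ((s \land r) \to s)) is true, so \neg \Diamond (r \lor ((s \land r) \to s)) is false.
  At 3: \Diamond (r \lor ((s \land r) \to s)) requires r \lor ((s \land r) \to s) at some successor in {0}.
    r \lor ((s \land r) \to s) holds at 0, so \Diamond (r \lor ((s \land r) \to s)) is true at 3.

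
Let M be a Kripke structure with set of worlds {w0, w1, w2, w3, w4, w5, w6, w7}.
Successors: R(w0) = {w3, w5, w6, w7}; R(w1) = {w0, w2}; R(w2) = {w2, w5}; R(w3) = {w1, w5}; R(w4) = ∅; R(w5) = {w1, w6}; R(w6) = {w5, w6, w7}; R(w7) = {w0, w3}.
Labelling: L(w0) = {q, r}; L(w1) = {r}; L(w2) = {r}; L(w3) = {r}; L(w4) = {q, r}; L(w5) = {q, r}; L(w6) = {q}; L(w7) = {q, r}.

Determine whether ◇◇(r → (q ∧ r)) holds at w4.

No

At w4: no accessible worlds, so ◇◇(r → (q ∧ r)) is false.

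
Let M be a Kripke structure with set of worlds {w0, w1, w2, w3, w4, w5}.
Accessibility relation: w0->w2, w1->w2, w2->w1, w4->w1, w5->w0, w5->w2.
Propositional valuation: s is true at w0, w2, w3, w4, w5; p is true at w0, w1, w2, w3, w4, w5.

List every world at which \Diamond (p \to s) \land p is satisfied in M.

Recall that \Diamond ψ holds at a world iff ψ holds at some accessible world.
Let φ = \Diamond (p \to s) \land p. Evaluate φ at each world:
  w0 (successors {w2}): φ is true.
  w1 (successors {w2}): φ is true.
  w2 (successors {w1}): φ is false.
  w3 (successors ∅): φ is false.
  w4 (successors {w1}): φ is false.
  w5 (successors {w0, w2}): φ is true.
For instance, at w5:
  At w5: \Diamond (p \to s) is true, p is true, so \Diamond (p \to s) \land p is true.
    At w5: \Diamond (p \to s) requires p \to s at some successor in {w0, w2}.
      p \to s holds at w0, so \Diamond (p \to s) is true at w5.
Satisfying worlds: {w0, w1, w5}

w0, w1, w5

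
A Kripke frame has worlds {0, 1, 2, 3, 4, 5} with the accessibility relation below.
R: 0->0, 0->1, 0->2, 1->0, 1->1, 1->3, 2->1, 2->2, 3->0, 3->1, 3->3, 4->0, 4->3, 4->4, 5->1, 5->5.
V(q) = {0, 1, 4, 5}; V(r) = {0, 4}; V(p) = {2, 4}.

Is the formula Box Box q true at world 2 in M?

No

At 2: Box Box q requires Box q at every successor {1, 2}.
  Box q fails at 1, so Box Box q is false at 2.
    At 1: Box q requires q at every successor {0, 1, 3}.
      q fails at 3, so Box q is false at 1.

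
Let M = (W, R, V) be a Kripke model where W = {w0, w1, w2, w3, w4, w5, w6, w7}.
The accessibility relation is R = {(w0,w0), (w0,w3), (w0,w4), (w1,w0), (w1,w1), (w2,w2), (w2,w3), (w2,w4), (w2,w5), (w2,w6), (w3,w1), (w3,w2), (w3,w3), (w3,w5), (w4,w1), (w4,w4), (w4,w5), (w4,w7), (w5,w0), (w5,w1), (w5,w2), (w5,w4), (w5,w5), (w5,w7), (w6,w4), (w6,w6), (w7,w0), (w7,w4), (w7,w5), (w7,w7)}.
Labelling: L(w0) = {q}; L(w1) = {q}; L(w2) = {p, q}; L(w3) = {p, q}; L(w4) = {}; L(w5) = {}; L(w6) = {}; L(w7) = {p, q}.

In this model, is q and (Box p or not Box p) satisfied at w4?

Recall that Box ψ holds at a world iff ψ holds at every accessible world, and Dia ψ holds iff ψ holds at some accessible world.
At w4: q is false, Box p or not Box p is true, so q and (Box p or not Box p) is false.
  At w4: Box p is false, not Box p is true, so Box p or not Box p is true.
    At w4: Box p requires p at every successor {w1, w4, w5, w7}.
      p fails at w1, so Box p is false at w4.
    At w4: Box p is false, so not Box p is true.
      At w4: Box p requires p at every successor {w1, w4, w5, w7}.
        p fails at w1, so Box p is false at w4.

No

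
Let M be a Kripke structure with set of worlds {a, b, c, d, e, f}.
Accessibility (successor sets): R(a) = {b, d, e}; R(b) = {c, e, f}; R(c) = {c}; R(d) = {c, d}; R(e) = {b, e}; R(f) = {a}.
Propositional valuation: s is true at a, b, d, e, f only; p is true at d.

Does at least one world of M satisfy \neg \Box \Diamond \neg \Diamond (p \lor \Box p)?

Yes

Let φ = \neg \Box \Diamond \neg \Diamond (p \lor \Box p). Evaluate φ at each world:
  a (successors {b, d, e}): φ is false.
  b (successors {c, e, f}): φ is true.
  c (successors {c}): φ is false.
  d (successors {c, d}): φ is false.
  e (successors {b, e}): φ is false.
  f (successors {a}): φ is false.
Detail at b (witness):
  At b: \Box \Diamond \neg \Diamond (p \lor \Box p) is false, so \neg \Box \Diamond \neg \Diamond (p \lor \Box p) is true.
    At b: \Box \Diamond \neg \Diamond (p \lor \Box p) requires \Diamond \neg \Diamond (p \lor \Box p) at every successor {c, e, f}.
      \Diamond \neg \Diamond (p \lor \Box p) fails at f, so \Box \Diamond \neg \Diamond (p \lor \Box p) is false at b.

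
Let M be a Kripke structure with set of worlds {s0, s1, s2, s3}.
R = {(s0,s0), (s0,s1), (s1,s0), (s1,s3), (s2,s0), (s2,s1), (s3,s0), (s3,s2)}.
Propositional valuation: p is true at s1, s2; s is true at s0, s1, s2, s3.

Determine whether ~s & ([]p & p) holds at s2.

No

At s2: ~s is false, []p & p is false, so ~s & ([]p & p) is false.
  At s2: []p is false, p is true, so []p & p is false.
    At s2: []p requires p at every successor {s0, s1}.
      p fails at s0, so []p is false at s2.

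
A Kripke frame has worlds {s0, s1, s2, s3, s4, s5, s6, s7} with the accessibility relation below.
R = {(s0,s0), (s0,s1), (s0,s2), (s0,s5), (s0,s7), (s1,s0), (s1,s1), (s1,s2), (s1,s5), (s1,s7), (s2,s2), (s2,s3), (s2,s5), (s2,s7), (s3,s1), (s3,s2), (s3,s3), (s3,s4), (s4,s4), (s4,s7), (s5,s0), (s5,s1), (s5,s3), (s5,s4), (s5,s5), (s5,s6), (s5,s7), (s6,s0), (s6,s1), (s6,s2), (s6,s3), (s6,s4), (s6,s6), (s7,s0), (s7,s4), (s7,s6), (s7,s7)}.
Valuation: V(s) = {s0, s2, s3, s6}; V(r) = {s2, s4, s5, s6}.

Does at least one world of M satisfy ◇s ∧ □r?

No

Recall that □ψ holds at a world iff ψ holds at every accessible world, and ◇ψ holds iff ψ holds at some accessible world.
Let φ = ◇s ∧ □r. Evaluate φ at each world:
  s0 (successors {s0, s1, s2, s5, s7}): φ is false.
  s1 (successors {s0, s1, s2, s5, s7}): φ is false.
  s2 (successors {s2, s3, s5, s7}): φ is false.
  s3 (successors {s1, s2, s3, s4}): φ is false.
  s4 (successors {s4, s7}): φ is false.
  s5 (successors {s0, s1, s3, s4, s5, s6, s7}): φ is false.
  s6 (successors {s0, s1, s2, s3, s4, s6}): φ is false.
  s7 (successors {s0, s4, s6, s7}): φ is false.
For instance, at s4:
  At s4: ◇s is false, □r is false, so ◇s ∧ □r is false.
    At s4: ◇s requires s at some successor in {s4, s7}.
      At s4: s is false.
      At s7: s is false.
    So ◇s is false at s4.
    At s4: □r requires r at every successor {s4, s7}.
      r fails at s7, so □r is false at s4.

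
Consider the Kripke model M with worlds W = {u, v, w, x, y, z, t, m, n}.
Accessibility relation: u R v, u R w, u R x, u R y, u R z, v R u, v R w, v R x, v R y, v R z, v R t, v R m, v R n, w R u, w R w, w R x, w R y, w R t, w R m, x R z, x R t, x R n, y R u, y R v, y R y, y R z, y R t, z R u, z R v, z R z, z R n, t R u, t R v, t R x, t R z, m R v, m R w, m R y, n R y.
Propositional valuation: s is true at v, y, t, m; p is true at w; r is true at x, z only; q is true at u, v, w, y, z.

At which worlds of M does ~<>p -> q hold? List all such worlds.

u, v, w, y, z, m

Let φ = ~<>p -> q. Evaluate φ at each world:
  u (successors {v, w, x, y, z}): φ is true.
  v (successors {u, w, x, y, z, t, m, n}): φ is true.
  w (successors {u, w, x, y, t, m}): φ is true.
  x (successors {z, t, n}): φ is false.
  y (successors {u, v, y, z, t}): φ is true.
  z (successors {u, v, z, n}): φ is true.
  t (successors {u, v, x, z}): φ is false.
  m (successors {v, w, y}): φ is true.
  n (successors {y}): φ is false.
For instance, at n:
  At n: ~<>p is true, q is false, so ~<>p -> q is false.
    At n: <>p is false, so ~<>p is true.
      At n: <>p requires p at some successor in {y}.
        At y: p is false.
      So <>p is false at n.
Satisfying worlds: {u, v, w, y, z, m}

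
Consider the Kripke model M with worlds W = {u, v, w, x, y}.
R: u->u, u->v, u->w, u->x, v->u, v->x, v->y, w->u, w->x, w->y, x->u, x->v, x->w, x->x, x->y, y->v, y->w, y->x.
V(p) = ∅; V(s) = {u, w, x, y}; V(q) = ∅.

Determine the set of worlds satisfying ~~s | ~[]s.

Recall that []ψ holds at a world iff ψ holds at every accessible world, and <>ψ holds iff ψ holds at some accessible world.
Let φ = ~~s | ~[]s. Evaluate φ at each world:
  u (successors {u, v, w, x}): φ is true.
  v (successors {u, x, y}): φ is false.
  w (successors {u, x, y}): φ is true.
  x (successors {u, v, w, x, y}): φ is true.
  y (successors {v, w, x}): φ is true.
For instance, at y:
  At y: ~~s is true, ~[]s is true, so ~~s | ~[]s is true.
    At y: []s is false, so ~[]s is true.
      At y: []s requires s at every successor {v, w, x}.
        s fails at v, so []s is false at y.
Satisfying worlds: {u, w, x, y}

u, w, x, y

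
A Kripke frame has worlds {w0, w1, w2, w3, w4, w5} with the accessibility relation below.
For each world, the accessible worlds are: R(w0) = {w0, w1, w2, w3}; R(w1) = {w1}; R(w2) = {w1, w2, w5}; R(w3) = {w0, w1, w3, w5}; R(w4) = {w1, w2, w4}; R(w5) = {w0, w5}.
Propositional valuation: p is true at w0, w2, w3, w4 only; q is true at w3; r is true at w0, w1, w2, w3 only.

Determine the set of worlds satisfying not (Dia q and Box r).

w1, w2, w3, w4, w5

Let φ = not (Dia q and Box r). Evaluate φ at each world:
  w0 (successors {w0, w1, w2, w3}): φ is false.
  w1 (successors {w1}): φ is true.
  w2 (successors {w1, w2, w5}): φ is true.
  w3 (successors {w0, w1, w3, w5}): φ is true.
  w4 (successors {w1, w2, w4}): φ is true.
  w5 (successors {w0, w5}): φ is true.
For instance, at w5:
  At w5: Dia q and Box r is false, so not (Dia q and Box r) is true.
    At w5: Dia q is false, Box r is false, so Dia q and Box r is false.
      At w5: Dia q requires q at some successor in {w0, w5}.
        At w0: q is false.
        At w5: q is false.
      So Dia q is false at w5.
      At w5: Box r requires r at every successor {w0, w5}.
        r fails at w5, so Box r is false at w5.
Satisfying worlds: {w1, w2, w3, w4, w5}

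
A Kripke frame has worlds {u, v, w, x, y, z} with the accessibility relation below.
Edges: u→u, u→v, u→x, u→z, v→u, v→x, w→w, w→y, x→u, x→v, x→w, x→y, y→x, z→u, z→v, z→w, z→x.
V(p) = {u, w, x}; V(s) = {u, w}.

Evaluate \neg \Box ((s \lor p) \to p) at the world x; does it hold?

No

At x: \Box ((s \lor p) \to p) is true, so \neg \Box ((s \lor p) \to p) is false.
  At x: \Box ((s \lor p) \to p) requires (s \lor p) \to p at every successor {u, v, w, y}.
    At u: (s \lor p) \to p is true.
    At v: (s \lor p) \to p is true.
    At w: (s \lor p) \to p is true.
    At y: (s \lor p) \to p is true.
  So \Box ((s \lor p) \to p) is true at x.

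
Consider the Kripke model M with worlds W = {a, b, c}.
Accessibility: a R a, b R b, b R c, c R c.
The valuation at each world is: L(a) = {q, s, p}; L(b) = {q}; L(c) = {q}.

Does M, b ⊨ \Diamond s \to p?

Yes

At b: \Diamond s is false, p is false, so \Diamond s \to p is true.
  At b: \Diamond s requires s at some successor in {b, c}.
    At b: s is false.
    At c: s is false.
  So \Diamond s is false at b.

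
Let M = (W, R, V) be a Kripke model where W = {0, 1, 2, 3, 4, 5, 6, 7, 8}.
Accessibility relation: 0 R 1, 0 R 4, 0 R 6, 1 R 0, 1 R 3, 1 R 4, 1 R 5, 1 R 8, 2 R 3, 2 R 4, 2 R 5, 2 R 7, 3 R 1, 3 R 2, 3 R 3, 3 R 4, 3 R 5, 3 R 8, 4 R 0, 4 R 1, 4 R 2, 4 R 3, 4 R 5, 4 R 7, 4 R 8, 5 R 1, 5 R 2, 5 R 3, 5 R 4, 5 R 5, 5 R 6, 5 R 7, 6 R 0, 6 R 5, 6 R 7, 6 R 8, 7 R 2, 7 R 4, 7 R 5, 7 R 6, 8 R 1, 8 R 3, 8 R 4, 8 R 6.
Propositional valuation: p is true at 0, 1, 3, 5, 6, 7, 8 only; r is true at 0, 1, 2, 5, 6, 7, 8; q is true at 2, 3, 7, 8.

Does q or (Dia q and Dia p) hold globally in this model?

Let φ = q or (Dia q and Dia p). Evaluate φ at each world:
  0 (successors {1, 4, 6}): φ is false.
  1 (successors {0, 3, 4, 5, 8}): φ is true.
  2 (successors {3, 4, 5, 7}): φ is true.
  3 (successors {1, 2, 3, 4, 5, 8}): φ is true.
  4 (successors {0, 1, 2, 3, 5, 7, 8}): φ is true.
  5 (successors {1, 2, 3, 4, 5, 6, 7}): φ is true.
  6 (successors {0, 5, 7, 8}): φ is true.
  7 (successors {2, 4, 5, 6}): φ is true.
  8 (successors {1, 3, 4, 6}): φ is true.
Detail at 0 (counterexample):
  At 0: q is false, Dia q and Dia p is false, so q or (Dia q and Dia p) is false.
    At 0: Dia q is false, Dia p is true, so Dia q and Dia p is false.
      At 0: Dia q requires q at some successor in {1, 4, 6}.
        At 1: q is false.
        At 4: q is false.
        At 6: q is false.
      So Dia q is false at 0.
      At 0: Dia p requires p at some successor in {1, 4, 6}.
        p holds at 1, so Dia p is true at 0.

No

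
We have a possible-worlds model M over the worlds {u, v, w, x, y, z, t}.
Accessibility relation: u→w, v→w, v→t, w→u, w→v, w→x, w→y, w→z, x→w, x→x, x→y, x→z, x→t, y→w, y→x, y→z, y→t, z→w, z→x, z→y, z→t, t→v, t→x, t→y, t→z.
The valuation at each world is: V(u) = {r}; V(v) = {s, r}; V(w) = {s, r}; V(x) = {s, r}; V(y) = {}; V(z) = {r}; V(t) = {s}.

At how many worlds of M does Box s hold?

Let φ = Box s. Evaluate φ at each world:
  u (successors {w}): φ is true.
  v (successors {w, t}): φ is true.
  w (successors {u, v, x, y, z}): φ is false.
  x (successors {w, x, y, z, t}): φ is false.
  y (successors {w, x, z, t}): φ is false.
  z (successors {w, x, y, t}): φ is false.
  t (successors {v, x, y, z}): φ is false.
For instance, at u:
  At u: Box s requires s at every successor {w}.
    At w: s is true.
  So Box s is true at u.
Satisfying worlds: {u, v}

2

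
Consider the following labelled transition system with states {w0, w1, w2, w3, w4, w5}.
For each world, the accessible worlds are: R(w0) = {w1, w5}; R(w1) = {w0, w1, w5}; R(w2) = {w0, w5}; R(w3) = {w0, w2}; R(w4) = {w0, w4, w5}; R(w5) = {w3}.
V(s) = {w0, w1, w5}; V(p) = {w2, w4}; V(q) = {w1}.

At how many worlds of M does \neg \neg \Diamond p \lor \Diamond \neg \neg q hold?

4

Recall that \Diamond ψ holds at a world iff ψ holds at some accessible world.
Let φ = \neg \neg \Diamond p \lor \Diamond \neg \neg q. Evaluate φ at each world:
  w0 (successors {w1, w5}): φ is true.
  w1 (successors {w0, w1, w5}): φ is true.
  w2 (successors {w0, w5}): φ is false.
  w3 (successors {w0, w2}): φ is true.
  w4 (successors {w0, w4, w5}): φ is true.
  w5 (successors {w3}): φ is false.
For instance, at w2:
  At w2: \neg \neg \Diamond p is false, \Diamond \neg \neg q is false, so \neg \neg \Diamond p \lor \Diamond \neg \neg q is false.
    At w2: \neg \Diamond p is true, so \neg \neg \Diamond p is false.
      At w2: \Diamond p is false, so \neg \Diamond p is true.
    At w2: \Diamond \neg \neg q requires \neg \neg q at some successor in {w0, w5}.
      At w0: \neg \neg q is false.
      At w5: \neg \neg q is false.
    So \Diamond \neg \neg q is false at w2.
Satisfying worlds: {w0, w1, w3, w4}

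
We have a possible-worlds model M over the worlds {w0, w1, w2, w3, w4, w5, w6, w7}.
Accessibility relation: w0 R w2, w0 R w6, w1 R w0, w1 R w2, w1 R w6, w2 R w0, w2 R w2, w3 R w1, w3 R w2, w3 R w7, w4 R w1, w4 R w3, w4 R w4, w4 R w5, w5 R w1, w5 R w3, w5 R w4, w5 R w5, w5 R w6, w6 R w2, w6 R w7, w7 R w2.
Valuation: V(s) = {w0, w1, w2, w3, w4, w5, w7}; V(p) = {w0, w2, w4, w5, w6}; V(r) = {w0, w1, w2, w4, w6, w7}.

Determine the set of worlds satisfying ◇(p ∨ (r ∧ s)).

w0, w1, w2, w3, w4, w5, w6, w7

Let φ = ◇(p ∨ (r ∧ s)). Evaluate φ at each world:
  w0 (successors {w2, w6}): φ is true.
  w1 (successors {w0, w2, w6}): φ is true.
  w2 (successors {w0, w2}): φ is true.
  w3 (successors {w1, w2, w7}): φ is true.
  w4 (successors {w1, w3, w4, w5}): φ is true.
  w5 (successors {w1, w3, w4, w5, w6}): φ is true.
  w6 (successors {w2, w7}): φ is true.
  w7 (successors {w2}): φ is true.
For instance, at w5:
  At w5: ◇(p ∨ (r ∧ s)) requires p ∨ (r ∧ s) at some successor in {w1, w3, w4, w5, w6}.
    p ∨ (r ∧ s) holds at w1, so ◇(p ∨ (r ∧ s)) is true at w5.
Satisfying worlds: {w0, w1, w2, w3, w4, w5, w6, w7}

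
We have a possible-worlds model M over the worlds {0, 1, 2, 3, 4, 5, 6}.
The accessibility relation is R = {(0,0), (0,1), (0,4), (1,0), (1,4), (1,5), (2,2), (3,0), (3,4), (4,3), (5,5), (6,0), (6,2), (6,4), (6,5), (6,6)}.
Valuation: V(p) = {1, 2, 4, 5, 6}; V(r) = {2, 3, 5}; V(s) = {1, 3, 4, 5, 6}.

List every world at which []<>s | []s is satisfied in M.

Let φ = []<>s | []s. Evaluate φ at each world:
  0 (successors {0, 1, 4}): φ is true.
  1 (successors {0, 4, 5}): φ is true.
  2 (successors {2}): φ is false.
  3 (successors {0, 4}): φ is true.
  4 (successors {3}): φ is true.
  5 (successors {5}): φ is true.
  6 (successors {0, 2, 4, 5, 6}): φ is false.
For instance, at 1:
  At 1: []<>s is true, []s is false, so []<>s | []s is true.
    At 1: []<>s requires <>s at every successor {0, 4, 5}.
      At 0: <>s is true.
      At 4: <>s is true.
      At 5: <>s is true.
    So []<>s is true at 1.
    At 1: []s requires s at every successor {0, 4, 5}.
      s fails at 0, so []s is false at 1.
Satisfying worlds: {0, 1, 3, 4, 5}

0, 1, 3, 4, 5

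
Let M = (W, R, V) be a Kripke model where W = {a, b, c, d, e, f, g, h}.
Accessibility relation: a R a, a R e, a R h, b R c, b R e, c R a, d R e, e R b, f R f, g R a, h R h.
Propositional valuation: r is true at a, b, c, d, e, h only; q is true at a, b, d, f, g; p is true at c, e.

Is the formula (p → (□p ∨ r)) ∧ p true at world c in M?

Yes

At c: p → (□p ∨ r) is true, p is true, so (p → (□p ∨ r)) ∧ p is true.
  At c: p is true, □p ∨ r is true, so p → (□p ∨ r) is true.
    At c: □p is false, r is true, so □p ∨ r is true.
      At c: □p requires p at every successor {a}.
        p fails at a, so □p is false at c.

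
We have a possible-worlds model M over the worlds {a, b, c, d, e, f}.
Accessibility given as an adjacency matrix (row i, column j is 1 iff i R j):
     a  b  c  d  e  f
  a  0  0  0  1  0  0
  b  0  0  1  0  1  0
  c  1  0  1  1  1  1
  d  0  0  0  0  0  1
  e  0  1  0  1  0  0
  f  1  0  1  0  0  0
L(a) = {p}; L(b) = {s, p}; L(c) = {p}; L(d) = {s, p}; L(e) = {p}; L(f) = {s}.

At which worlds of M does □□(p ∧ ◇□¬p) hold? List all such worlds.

d

Let φ = □□(p ∧ ◇□¬p). Evaluate φ at each world:
  a (successors {d}): φ is false.
  b (successors {c, e}): φ is false.
  c (successors {a, c, d, e, f}): φ is false.
  d (successors {f}): φ is true.
  e (successors {b, d}): φ is false.
  f (successors {a, c}): φ is false.
For instance, at e:
  At e: □□(p ∧ ◇□¬p) requires □(p ∧ ◇□¬p) at every successor {b, d}.
    □(p ∧ ◇□¬p) fails at d, so □□(p ∧ ◇□¬p) is false at e.
      At d: □(p ∧ ◇□¬p) requires p ∧ ◇□¬p at every successor {f}.
        p ∧ ◇□¬p fails at f, so □(p ∧ ◇□¬p) is false at d.
Satisfying worlds: {d}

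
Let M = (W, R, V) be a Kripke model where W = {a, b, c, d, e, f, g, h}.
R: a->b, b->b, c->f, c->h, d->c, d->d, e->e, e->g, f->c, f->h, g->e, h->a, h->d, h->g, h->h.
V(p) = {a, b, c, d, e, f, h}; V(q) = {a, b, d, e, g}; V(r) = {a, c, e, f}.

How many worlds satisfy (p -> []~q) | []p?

6

Let φ = (p -> []~q) | []p. Evaluate φ at each world:
  a (successors {b}): φ is true.
  b (successors {b}): φ is true.
  c (successors {f, h}): φ is true.
  d (successors {c, d}): φ is true.
  e (successors {e, g}): φ is false.
  f (successors {c, h}): φ is true.
  g (successors {e}): φ is true.
  h (successors {a, d, g, h}): φ is false.
For instance, at e:
  At e: p -> []~q is false, []p is false, so (p -> []~q) | []p is false.
    At e: p is true, []~q is false, so p -> []~q is false.
      At e: []~q requires ~q at every successor {e, g}.
        ~q fails at e, so []~q is false at e.
    At e: []p requires p at every successor {e, g}.
      p fails at g, so []p is false at e.
Satisfying worlds: {a, b, c, d, f, g}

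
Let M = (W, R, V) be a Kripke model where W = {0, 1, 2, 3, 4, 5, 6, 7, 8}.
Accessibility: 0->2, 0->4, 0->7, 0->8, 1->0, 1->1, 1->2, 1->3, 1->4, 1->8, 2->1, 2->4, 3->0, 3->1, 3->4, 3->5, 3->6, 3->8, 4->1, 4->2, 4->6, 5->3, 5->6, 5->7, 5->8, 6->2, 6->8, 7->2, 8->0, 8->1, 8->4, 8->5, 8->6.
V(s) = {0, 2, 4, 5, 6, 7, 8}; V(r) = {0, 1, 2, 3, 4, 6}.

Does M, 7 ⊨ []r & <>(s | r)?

Yes

Recall that []ψ holds at a world iff ψ holds at every accessible world, and <>ψ holds iff ψ holds at some accessible world.
At 7: []r is true, <>(s | r) is true, so []r & <>(s | r) is true.
  At 7: []r requires r at every successor {2}.
    At 2: r is true.
  So []r is true at 7.
  At 7: <>(s | r) requires s | r at some successor in {2}.
    s | r holds at 2, so <>(s | r) is true at 7.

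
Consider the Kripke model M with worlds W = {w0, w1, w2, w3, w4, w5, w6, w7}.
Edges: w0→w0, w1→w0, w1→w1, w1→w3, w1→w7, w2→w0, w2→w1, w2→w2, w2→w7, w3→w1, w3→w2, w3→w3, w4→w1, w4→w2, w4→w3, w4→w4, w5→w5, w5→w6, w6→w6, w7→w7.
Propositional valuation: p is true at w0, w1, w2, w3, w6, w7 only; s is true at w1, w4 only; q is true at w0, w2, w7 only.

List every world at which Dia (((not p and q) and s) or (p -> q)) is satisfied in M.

Let φ = Dia (((not p and q) and s) or (p -> q)). Evaluate φ at each world:
  w0 (successors {w0}): φ is true.
  w1 (successors {w0, w1, w3, w7}): φ is true.
  w2 (successors {w0, w1, w2, w7}): φ is true.
  w3 (successors {w1, w2, w3}): φ is true.
  w4 (successors {w1, w2, w3, w4}): φ is true.
  w5 (successors {w5, w6}): φ is true.
  w6 (successors {w6}): φ is false.
  w7 (successors {w7}): φ is true.
For instance, at w1:
  At w1: Dia (((not p and q) and s) or (p -> q)) requires ((not p and q) and s) or (p -> q) at some successor in {w0, w1, w3, w7}.
    ((not p and q) and s) or (p -> q) holds at w0, so Dia (((not p and q) and s) or (p -> q)) is true at w1.
Satisfying worlds: {w0, w1, w2, w3, w4, w5, w7}

w0, w1, w2, w3, w4, w5, w7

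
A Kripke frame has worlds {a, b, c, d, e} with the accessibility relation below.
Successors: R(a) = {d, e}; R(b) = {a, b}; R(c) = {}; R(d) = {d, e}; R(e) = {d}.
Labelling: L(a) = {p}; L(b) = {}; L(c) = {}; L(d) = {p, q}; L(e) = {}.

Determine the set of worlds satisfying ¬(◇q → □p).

Let φ = ¬(◇q → □p). Evaluate φ at each world:
  a (successors {d, e}): φ is true.
  b (successors {a, b}): φ is false.
  c (successors ∅): φ is false.
  d (successors {d, e}): φ is true.
  e (successors {d}): φ is false.
For instance, at e:
  At e: ◇q → □p is true, so ¬(◇q → □p) is false.
    At e: ◇q is true, □p is true, so ◇q → □p is true.
      At e: ◇q requires q at some successor in {d}.
        q holds at d, so ◇q is true at e.
      At e: □p requires p at every successor {d}.
        At d: p is true.
      So □p is true at e.
Satisfying worlds: {a, d}

a, d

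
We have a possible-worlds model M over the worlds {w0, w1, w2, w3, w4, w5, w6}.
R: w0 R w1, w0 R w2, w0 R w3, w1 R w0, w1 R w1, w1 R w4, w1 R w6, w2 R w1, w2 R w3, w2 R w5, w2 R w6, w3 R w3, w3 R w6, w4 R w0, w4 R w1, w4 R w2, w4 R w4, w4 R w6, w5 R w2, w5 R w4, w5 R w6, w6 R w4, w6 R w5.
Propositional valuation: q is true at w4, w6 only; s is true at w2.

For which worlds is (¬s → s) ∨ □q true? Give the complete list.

w2

Recall that □ψ holds at a world iff ψ holds at every accessible world, and ◇ψ holds iff ψ holds at some accessible world.
Let φ = (¬s → s) ∨ □q. Evaluate φ at each world:
  w0 (successors {w1, w2, w3}): φ is false.
  w1 (successors {w0, w1, w4, w6}): φ is false.
  w2 (successors {w1, w3, w5, w6}): φ is true.
  w3 (successors {w3, w6}): φ is false.
  w4 (successors {w0, w1, w2, w4, w6}): φ is false.
  w5 (successors {w2, w4, w6}): φ is false.
  w6 (successors {w4, w5}): φ is false.
For instance, at w4:
  At w4: ¬s → s is false, □q is false, so (¬s → s) ∨ □q is false.
    At w4: □q requires q at every successor {w0, w1, w2, w4, w6}.
      q fails at w0, so □q is false at w4.
Satisfying worlds: {w2}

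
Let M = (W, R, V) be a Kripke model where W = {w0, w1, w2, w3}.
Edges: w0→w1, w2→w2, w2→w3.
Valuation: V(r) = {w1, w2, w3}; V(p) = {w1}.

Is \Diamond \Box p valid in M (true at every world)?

No

Recall that \Box ψ holds at a world iff ψ holds at every accessible world, and \Diamond ψ holds iff ψ holds at some accessible world.
Let φ = \Diamond \Box p. Evaluate φ at each world:
  w0 (successors {w1}): φ is true.
  w1 (successors ∅): φ is false.
  w2 (successors {w2, w3}): φ is true.
  w3 (successors ∅): φ is false.
Detail at w1 (counterexample):
  At w1: no accessible worlds, so \Diamond \Box p is false.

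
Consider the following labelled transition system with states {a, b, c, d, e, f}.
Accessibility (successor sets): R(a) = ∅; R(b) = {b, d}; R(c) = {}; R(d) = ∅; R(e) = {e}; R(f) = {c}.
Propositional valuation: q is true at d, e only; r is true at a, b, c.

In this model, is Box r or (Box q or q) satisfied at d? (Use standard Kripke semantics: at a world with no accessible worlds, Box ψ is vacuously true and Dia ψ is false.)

Yes

At d: Box r is true, Box q or q is true, so Box r or (Box q or q) is true.
  At d: no accessible worlds, so Box r holds vacuously.
  At d: Box q is true, q is true, so Box q or q is true.
    At d: no accessible worlds, so Box q holds vacuously.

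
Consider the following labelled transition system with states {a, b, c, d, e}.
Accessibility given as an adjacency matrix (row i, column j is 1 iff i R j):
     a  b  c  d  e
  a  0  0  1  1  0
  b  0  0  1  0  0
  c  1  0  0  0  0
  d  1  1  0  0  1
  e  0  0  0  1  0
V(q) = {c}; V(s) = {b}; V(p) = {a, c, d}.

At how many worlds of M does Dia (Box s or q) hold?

Let φ = Dia (Box s or q). Evaluate φ at each world:
  a (successors {c, d}): φ is true.
  b (successors {c}): φ is true.
  c (successors {a}): φ is false.
  d (successors {a, b, e}): φ is false.
  e (successors {d}): φ is false.
For instance, at e:
  At e: Dia (Box s or q) requires Box s or q at some successor in {d}.
    At d: Box s or q is false.
  So Dia (Box s or q) is false at e.
Satisfying worlds: {a, b}

2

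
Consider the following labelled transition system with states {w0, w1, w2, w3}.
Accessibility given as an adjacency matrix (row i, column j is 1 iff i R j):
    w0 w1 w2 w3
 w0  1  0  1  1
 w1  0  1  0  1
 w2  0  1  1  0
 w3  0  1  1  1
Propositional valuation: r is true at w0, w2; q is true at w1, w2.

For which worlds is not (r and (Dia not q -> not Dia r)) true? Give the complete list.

w0, w1, w3

Let φ = not (r and (Dia not q -> not Dia r)). Evaluate φ at each world:
  w0 (successors {w0, w2, w3}): φ is true.
  w1 (successors {w1, w3}): φ is true.
  w2 (successors {w1, w2}): φ is false.
  w3 (successors {w1, w2, w3}): φ is true.
For instance, at w1:
  At w1: r and (Dia not q -> not Dia r) is false, so not (r and (Dia not q -> not Dia r)) is true.
    At w1: r is false, Dia not q -> not Dia r is true, so r and (Dia not q -> not Dia r) is false.
      At w1: Dia not q is true, not Dia r is true, so Dia not q -> not Dia r is true.
Satisfying worlds: {w0, w1, w3}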